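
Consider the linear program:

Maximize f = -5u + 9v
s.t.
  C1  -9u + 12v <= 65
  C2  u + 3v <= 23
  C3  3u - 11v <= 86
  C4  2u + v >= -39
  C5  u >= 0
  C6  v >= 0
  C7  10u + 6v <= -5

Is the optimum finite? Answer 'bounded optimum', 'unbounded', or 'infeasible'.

The boundaries -9u + 12v = 65 and u + 3v = 23 meet at (27/13, 272/39), but that point violates 10u + 6v ≤ -5. Every candidate vertex is excluded by some other constraint, so the feasible region is empty.

infeasible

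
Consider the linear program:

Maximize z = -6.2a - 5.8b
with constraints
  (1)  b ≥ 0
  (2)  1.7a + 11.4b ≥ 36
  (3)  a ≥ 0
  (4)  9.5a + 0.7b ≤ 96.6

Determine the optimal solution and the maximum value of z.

Extreme points and z = -6.2a - 5.8b:
  (0, 60/19) → z = -348/19
  (107604/10711, 17778/10711) → z = -3851286/53555
  (0, 138) → z = -4002/5

The binding constraints are 1.7a + 11.4b = 36 and a = 0.
Solving simultaneously gives a = 0, b = 60/19.

a = 0, b = 60/19, maximum z = -348/19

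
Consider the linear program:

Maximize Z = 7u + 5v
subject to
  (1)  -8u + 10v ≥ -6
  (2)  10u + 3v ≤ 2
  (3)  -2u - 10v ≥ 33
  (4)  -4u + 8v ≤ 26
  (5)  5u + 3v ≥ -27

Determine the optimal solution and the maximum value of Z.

Corner points and Z = 7u + 5v:
  (-27/10, -69/25) → Z = -327/10
  (-126/37, -123/37) → Z = -1497/37
  (-171/44, -111/44) → Z = -438/11

u = -27/10, v = -69/25, maximum Z = -327/10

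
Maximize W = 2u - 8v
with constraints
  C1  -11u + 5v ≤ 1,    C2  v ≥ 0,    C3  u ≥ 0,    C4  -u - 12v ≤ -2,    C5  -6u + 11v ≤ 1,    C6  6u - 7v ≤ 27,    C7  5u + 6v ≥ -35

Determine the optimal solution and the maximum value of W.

The binding constraints are v = 0 and 6u - 7v = 27.
Solving simultaneously gives u = 9/2, v = 0.

u = 9/2, v = 0, maximum W = 9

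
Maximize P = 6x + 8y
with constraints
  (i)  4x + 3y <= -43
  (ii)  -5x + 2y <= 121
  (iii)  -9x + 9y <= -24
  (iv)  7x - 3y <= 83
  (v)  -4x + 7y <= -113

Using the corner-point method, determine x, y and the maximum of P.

x = 19/20, y = -78/5, maximum P = -1191/10

Extreme points and P = 6x + 8y:
  (40/11, -211/11) → P = -1448/11
  (19/20, -78/5) → P = -1191/10
  (-379/9, -403/9) → P = -5498/9
  (-529, -1262) → P = -13270
  (-283/9, -307/9) → P = -4154/9

The optimum lies where 4x + 3y = -43 and -4x + 7y = -113.
Solving simultaneously gives x = 19/20, y = -78/5.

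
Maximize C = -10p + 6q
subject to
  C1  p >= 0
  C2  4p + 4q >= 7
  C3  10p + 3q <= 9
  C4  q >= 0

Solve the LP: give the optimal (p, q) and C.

p = 0, q = 3, maximum C = 18

Feasible corners and C = -10p + 6q:
  (0, 7/4) → C = 21/2
  (0, 3) → C = 18
  (15/28, 17/14) → C = 27/14

At the optimal vertex, p = 0 and 10p + 3q = 9.
Solving simultaneously gives p = 0, q = 3.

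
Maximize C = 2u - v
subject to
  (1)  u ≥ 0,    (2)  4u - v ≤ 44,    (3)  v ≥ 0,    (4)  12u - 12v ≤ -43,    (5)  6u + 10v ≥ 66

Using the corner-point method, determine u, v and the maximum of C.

u = 571/36, v = 175/9, maximum C = 221/18

The feasible region is unbounded (it extends along (0, 1), (1, 4)), but C strictly decreases along every unbounded feasible direction, so there is no improving ray and the maximum is attained at a vertex.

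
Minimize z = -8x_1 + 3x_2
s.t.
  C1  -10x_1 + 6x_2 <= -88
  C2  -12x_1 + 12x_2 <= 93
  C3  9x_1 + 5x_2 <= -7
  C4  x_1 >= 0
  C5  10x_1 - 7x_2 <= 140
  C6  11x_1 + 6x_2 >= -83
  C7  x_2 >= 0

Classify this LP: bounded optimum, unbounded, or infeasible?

The boundaries -10x_1 + 6x_2 = -88 and -12x_1 + 12x_2 = 93 meet at (269/8, 331/8), but that point violates 9x_1 + 5x_2 ≤ -7. Every candidate vertex is excluded by some other constraint, so the feasible region is empty.

infeasible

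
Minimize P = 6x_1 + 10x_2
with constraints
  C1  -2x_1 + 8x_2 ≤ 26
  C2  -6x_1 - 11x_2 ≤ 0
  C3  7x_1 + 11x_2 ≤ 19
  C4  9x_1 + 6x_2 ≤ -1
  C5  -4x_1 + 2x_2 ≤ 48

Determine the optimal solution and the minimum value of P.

x_1 = -143/35, x_2 = 78/35, minimum P = -78/35

The binding constraints are -2x_1 + 8x_2 = 26 and -6x_1 - 11x_2 = 0.
Solving simultaneously gives x_1 = -143/35, x_2 = 78/35.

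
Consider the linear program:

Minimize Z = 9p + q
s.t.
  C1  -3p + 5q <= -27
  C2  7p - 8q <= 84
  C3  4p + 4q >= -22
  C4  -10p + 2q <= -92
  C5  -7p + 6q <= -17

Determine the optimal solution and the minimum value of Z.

p = 284/33, q = -98/33, minimum Z = 2458/33

The binding constraints are 7p - 8q = 84 and -10p + 2q = -92.
Solving simultaneously gives p = 284/33, q = -98/33.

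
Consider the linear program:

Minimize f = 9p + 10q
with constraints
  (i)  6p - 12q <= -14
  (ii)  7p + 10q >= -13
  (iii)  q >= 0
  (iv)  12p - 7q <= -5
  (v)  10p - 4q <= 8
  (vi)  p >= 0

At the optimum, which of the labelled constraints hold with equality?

(i) and (vi)

Extreme points and f = 9p + 10q:
  (19/51, 23/17) → f = 287/17
  (0, 7/6) → f = 35/3
  (38/11, 73/11) → f = 1072/11
The feasible region is unbounded (it extends along (0, 1), (2, 5)), but f strictly increases along every unbounded feasible direction, so there is no improving ray and the minimum is attained at a vertex.

The minimum is at (0, 7/6). Substituting into each constraint, equality holds for (i) and (vi); the remaining constraints have slack.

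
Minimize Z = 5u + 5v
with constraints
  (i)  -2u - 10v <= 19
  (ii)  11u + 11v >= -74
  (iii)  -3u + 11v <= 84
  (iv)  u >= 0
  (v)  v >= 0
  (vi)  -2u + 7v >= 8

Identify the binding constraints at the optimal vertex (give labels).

(iv) and (vi)

Extreme points and Z = 5u + 5v:
  (0, 84/11) → Z = 420/11
  (500, 144) → Z = 3220
  (0, 8/7) → Z = 40/7

The minimum is at (0, 8/7). Substituting into each constraint, equality holds for (iv) and (vi); the remaining constraints have slack.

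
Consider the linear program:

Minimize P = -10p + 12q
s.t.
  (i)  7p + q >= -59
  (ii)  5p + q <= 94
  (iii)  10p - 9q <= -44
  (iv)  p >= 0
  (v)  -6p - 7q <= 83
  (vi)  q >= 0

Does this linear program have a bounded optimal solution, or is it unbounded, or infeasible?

bounded optimum

Vertices and P = -10p + 12q:
  (802/55, 232/11) → P = 1180/11
  (0, 94) → P = 1128
  (0, 44/9) → P = 176/3
The feasible region has finitely many vertices and no improving ray; the minimum is 176/3 at (0, 44/9).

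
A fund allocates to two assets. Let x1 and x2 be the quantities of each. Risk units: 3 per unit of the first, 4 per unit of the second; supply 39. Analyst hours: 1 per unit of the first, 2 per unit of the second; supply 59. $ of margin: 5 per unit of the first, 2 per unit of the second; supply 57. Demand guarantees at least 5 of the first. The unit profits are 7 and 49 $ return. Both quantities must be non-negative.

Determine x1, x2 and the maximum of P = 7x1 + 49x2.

Corner points and P = 7x1 + 49x2:
  (57/5, 0) → P = 399/5
  (5, 0) → P = 35
  (75/7, 12/7) → P = 159
  (5, 6) → P = 329

x1 = 5, x2 = 6, maximum P = 329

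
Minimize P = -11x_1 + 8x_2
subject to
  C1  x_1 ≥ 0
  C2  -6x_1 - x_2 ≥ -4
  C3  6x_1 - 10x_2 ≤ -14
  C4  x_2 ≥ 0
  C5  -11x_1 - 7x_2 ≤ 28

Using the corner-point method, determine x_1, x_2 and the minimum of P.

Extreme points and P = -11x_1 + 8x_2:
  (0, 4) → P = 32
  (0, 7/5) → P = 56/5
  (13/33, 18/11) → P = 289/33

x_1 = 13/33, x_2 = 18/11, minimum P = 289/33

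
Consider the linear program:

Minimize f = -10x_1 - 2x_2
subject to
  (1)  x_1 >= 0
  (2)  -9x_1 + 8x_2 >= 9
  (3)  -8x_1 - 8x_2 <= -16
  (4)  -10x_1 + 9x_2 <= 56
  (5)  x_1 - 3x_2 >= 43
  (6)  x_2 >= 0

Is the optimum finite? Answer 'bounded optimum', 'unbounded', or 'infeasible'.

infeasible

The boundaries x_1 = 0 and -8x_1 - 8x_2 = -16 meet at (0, 2), but that point violates x_1 - 3x_2 ≥ 43. Every candidate vertex is excluded by some other constraint, so the feasible region is empty.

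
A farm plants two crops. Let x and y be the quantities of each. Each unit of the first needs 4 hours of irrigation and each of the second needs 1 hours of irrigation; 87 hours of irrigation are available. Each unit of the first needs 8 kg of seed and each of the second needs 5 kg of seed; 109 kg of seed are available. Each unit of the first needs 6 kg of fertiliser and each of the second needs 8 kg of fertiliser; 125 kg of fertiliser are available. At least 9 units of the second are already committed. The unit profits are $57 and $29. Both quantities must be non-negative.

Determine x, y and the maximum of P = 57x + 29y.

Vertices and P = 57x + 29y:
  (0, 125/8) → P = 3625/8
  (0, 9) → P = 261
  (247/34, 173/17) → P = 24113/34
  (8, 9) → P = 717

x = 8, y = 9, maximum P = 717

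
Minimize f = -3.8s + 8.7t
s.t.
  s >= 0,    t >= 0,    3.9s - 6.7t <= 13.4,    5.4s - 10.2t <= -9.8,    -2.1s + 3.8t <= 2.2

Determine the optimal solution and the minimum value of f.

Feasible corners and f = -3.8s + 8.7t:
  (10117/180, 1843/60) → f = 96577/1800
  (6566/75, 1224/25) → f = 34978/375
  (148/9, 29/3) → f = 389/18

At the optimal vertex, 5.4s - 10.2t = -9.8 and -2.1s + 3.8t = 2.2.
Solving simultaneously gives s = 148/9, t = 29/3.

s = 148/9, t = 29/3, minimum f = 389/18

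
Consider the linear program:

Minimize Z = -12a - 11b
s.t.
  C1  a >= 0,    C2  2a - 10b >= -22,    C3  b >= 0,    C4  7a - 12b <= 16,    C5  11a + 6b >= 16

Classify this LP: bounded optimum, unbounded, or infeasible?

bounded optimum

Vertices and Z = -12a - 11b:
  (212/23, 93/23) → Z = -3567/23
  (14/61, 137/61) → Z = -1675/61
  (16/7, 0) → Z = -192/7
  (16/11, 0) → Z = -192/11
The feasible region has finitely many vertices and no improving ray; the minimum is -3567/23 at (212/23, 93/23).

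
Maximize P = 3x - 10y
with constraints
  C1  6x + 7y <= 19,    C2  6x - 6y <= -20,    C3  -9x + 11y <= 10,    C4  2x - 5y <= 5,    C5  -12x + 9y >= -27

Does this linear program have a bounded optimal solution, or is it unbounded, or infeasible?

The boundaries 6x + 7y = 19 and 6x - 6y = -20 meet at (-1/3, 3), but that point violates -9x + 11y ≤ 10. Every candidate vertex is excluded by some other constraint, so the feasible region is empty.

infeasible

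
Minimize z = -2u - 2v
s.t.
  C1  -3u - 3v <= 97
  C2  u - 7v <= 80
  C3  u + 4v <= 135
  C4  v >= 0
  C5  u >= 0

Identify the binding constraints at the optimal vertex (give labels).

C2 and C3

Vertices and z = -2u - 2v:
  (115, 5) → z = -240
  (80, 0) → z = -160
  (0, 135/4) → z = -135/2
  (0, 0) → z = 0

The minimum is at (115, 5). Substituting into each constraint, equality holds for C2 and C3; the remaining constraints have slack.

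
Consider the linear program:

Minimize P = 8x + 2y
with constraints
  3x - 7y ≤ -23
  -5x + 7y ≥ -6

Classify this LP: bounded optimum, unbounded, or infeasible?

unbounded

From the feasible point (29/2, 19/2), moving in the direction (-7, -3) keeps every constraint satisfied while P decreases without bound.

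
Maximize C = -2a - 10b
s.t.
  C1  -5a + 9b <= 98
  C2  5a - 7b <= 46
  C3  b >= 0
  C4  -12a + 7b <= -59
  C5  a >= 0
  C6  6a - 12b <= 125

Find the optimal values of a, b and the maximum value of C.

a = 59/12, b = 0, maximum C = -59/6

Feasible corners and C = -2a - 10b:
  (110, 72) → C = -940
  (1217/73, 1471/73) → C = -17144/73
  (46/5, 0) → C = -92/5
  (59/12, 0) → C = -59/6

The optimum lies where b = 0 and -12a + 7b = -59.
Solving simultaneously gives a = 59/12, b = 0.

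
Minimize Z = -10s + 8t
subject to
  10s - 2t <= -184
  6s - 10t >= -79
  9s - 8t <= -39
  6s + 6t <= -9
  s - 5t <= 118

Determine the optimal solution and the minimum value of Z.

Feasible corners and Z = -10s + 8t:
  (-841/44, -157/44) → Z = 3577/22
  (-697/31, -633/31) → Z = 1906/31
  (-315/4, -787/20) → Z = 4727/10
  (-1139/37, -1101/37) → Z = 2582/37

The binding constraints are 10s - 2t = -184 and 9s - 8t = -39.
Solving simultaneously gives s = -697/31, t = -633/31.

s = -697/31, t = -633/31, minimum Z = 1906/31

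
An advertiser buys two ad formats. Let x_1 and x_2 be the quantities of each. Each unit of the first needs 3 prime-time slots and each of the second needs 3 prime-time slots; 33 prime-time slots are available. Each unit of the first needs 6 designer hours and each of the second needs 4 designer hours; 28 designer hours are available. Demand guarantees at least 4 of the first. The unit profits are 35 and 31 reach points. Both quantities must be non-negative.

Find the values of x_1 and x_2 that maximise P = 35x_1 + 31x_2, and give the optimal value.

Feasible corners and P = 35x_1 + 31x_2:
  (14/3, 0) → P = 490/3
  (4, 0) → P = 140
  (4, 1) → P = 171

x_1 = 4, x_2 = 1, maximum P = 171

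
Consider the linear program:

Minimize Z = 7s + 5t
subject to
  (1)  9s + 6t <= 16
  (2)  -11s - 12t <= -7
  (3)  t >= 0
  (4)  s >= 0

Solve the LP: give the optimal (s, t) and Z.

At the optimal vertex, -11s - 12t = -7 and s = 0.
Solving simultaneously gives s = 0, t = 7/12.

s = 0, t = 7/12, minimum Z = 35/12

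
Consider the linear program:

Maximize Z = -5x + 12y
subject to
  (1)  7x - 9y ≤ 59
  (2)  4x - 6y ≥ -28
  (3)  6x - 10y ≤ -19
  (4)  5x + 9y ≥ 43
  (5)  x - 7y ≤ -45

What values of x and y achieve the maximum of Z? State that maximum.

Feasible corners and Z = -5x + 12y:
  (101, 72) → Z = 359
  (761/16, 487/16) → Z = 2039/16
  (37/11, 76/11) → Z = 727/11
  (317/32, 251/32) → Z = 1427/32

At the optimal vertex, 7x - 9y = 59 and 4x - 6y = -28.
Solving simultaneously gives x = 101, y = 72.

x = 101, y = 72, maximum Z = 359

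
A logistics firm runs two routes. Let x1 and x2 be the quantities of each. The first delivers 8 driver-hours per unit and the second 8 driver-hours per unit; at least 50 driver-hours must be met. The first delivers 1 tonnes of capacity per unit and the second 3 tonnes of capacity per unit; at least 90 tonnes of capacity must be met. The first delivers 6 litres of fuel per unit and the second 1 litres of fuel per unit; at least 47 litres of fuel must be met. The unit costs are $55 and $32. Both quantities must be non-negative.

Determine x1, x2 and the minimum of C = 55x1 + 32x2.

x1 = 3, x2 = 29, minimum C = 1093

Extreme points and C = 55x1 + 32x2:
  (0, 47) → C = 1504
  (90, 0) → C = 4950
  (3, 29) → C = 1093
The feasible region is unbounded (it extends along (0, 1), (1, 0)), but C strictly increases along every unbounded feasible direction, so there is no improving ray and the minimum is attained at a vertex.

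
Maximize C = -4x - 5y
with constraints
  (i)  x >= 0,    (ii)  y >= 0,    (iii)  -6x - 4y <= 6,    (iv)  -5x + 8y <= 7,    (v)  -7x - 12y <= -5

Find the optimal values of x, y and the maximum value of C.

x = 0, y = 5/12, maximum C = -25/12

Corner points and C = -4x - 5y:
  (0, 7/8) → C = -35/8
  (0, 5/12) → C = -25/12
  (5/7, 0) → C = -20/7
The feasible region is unbounded (it extends along (1, 0), (8, 5)), but C strictly decreases along every unbounded feasible direction, so there is no improving ray and the maximum is attained at a vertex.

At the optimal vertex, x = 0 and -7x - 12y = -5.
Solving simultaneously gives x = 0, y = 5/12.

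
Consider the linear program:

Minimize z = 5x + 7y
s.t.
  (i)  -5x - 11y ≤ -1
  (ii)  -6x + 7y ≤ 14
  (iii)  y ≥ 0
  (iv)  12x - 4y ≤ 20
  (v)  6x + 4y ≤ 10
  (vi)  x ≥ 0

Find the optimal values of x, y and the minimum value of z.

x = 0, y = 1/11, minimum z = 7/11

Corner points and z = 5x + 7y:
  (1/5, 0) → z = 1
  (0, 1/11) → z = 7/11
  (7/33, 24/11) → z = 49/3
  (0, 2) → z = 14
  (5/3, 0) → z = 25/3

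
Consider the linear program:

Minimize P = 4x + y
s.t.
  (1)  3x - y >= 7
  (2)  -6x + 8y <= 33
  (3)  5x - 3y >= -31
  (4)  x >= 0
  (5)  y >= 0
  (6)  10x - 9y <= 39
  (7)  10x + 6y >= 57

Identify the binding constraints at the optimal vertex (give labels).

(1) and (7)

Corner points and P = 4x + y:
  (89/18, 47/6) → P = 497/18
  (99/28, 101/28) → P = 71/4
  (609/26, 282/13) → P = 1500/13
  (249/50, 6/5) → P = 528/25

The minimum is at (99/28, 101/28). Substituting into each constraint, equality holds for (1) and (7); the remaining constraints have slack.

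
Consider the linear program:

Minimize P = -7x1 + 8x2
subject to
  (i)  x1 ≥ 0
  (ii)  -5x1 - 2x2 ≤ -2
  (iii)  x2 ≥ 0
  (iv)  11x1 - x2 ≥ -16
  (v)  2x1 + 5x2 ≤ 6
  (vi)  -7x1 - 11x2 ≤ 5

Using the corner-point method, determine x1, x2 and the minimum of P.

Extreme points and P = -7x1 + 8x2:
  (0, 1) → P = 8
  (0, 6/5) → P = 48/5
  (2/5, 0) → P = -14/5
  (3, 0) → P = -21

The binding constraints are x2 = 0 and 2x1 + 5x2 = 6.
Solving simultaneously gives x1 = 3, x2 = 0.

x1 = 3, x2 = 0, minimum P = -21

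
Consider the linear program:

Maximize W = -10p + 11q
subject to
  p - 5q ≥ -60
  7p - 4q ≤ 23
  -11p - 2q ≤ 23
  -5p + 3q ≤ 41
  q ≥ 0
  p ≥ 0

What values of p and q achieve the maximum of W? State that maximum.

p = 0, q = 12, maximum W = 132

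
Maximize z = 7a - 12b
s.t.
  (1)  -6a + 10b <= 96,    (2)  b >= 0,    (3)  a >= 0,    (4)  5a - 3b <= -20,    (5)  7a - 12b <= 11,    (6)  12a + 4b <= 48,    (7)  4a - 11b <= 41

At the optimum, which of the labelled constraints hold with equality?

Extreme points and z = 7a - 12b:
  (0, 48/5) → z = -576/5
  (2/3, 10) → z = -346/3
  (0, 20/3) → z = -80
  (8/7, 60/7) → z = -664/7

The maximum is at (0, 20/3). Substituting into each constraint, equality holds for (3) and (4); the remaining constraints have slack.

(3) and (4)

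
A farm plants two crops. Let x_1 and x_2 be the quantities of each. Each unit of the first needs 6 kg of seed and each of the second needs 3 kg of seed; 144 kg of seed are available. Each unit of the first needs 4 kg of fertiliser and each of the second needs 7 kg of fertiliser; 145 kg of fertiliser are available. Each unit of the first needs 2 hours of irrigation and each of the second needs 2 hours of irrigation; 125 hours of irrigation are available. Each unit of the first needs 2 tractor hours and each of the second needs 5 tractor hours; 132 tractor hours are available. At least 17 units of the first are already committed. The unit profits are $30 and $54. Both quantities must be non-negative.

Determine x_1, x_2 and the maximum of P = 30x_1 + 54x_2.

Vertices and P = 30x_1 + 54x_2:
  (24, 0) → P = 720
  (17, 0) → P = 510
  (191/10, 49/5) → P = 5511/5
  (17, 11) → P = 1104

The binding constraints are 4x_1 + 7x_2 = 145 and x_1 = 17.
Solving simultaneously gives x_1 = 17, x_2 = 11.

x_1 = 17, x_2 = 11, maximum P = 1104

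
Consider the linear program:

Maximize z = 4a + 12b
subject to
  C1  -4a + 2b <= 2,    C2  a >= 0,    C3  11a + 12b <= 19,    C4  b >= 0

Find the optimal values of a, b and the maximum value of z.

a = 1/5, b = 7/5, maximum z = 88/5

Feasible corners and z = 4a + 12b:
  (0, 1) → z = 12
  (1/5, 7/5) → z = 88/5
  (0, 0) → z = 0
  (19/11, 0) → z = 76/11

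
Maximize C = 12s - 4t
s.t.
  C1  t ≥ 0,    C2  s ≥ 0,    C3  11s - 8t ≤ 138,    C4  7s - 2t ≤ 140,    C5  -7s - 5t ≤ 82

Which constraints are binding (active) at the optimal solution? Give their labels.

Feasible corners and C = 12s - 4t:
  (0, 0) → C = 0
  (138/11, 0) → C = 1656/11
  (422/17, 287/17) → C = 3916/17
The feasible region is unbounded (it extends along (0, 1), (2, 7)), but C strictly decreases along every unbounded feasible direction, so there is no improving ray and the maximum is attained at a vertex.

The maximum is at (422/17, 287/17). Substituting into each constraint, equality holds for C3 and C4; the remaining constraints have slack.

C3 and C4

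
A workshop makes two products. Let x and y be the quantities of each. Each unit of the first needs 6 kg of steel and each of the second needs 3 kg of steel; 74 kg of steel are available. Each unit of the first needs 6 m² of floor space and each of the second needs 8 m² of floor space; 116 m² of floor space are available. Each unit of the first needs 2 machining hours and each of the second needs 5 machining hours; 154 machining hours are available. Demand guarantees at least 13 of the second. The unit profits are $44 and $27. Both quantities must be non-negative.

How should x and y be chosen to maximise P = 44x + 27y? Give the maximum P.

x = 2, y = 13, maximum P = 439

At the optimal vertex, 6x + 8y = 116 and y = 13.
Solving simultaneously gives x = 2, y = 13.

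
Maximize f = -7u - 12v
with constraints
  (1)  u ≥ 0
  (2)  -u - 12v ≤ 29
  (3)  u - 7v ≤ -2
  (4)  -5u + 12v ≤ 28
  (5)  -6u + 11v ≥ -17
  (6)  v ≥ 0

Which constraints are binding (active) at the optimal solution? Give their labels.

(1) and (3)

Extreme points and f = -7u - 12v:
  (0, 2/7) → f = -24/7
  (0, 7/3) → f = -28
  (141/31, 29/31) → f = -1335/31
  (512/17, 253/17) → f = -6620/17

The maximum is at (0, 2/7). Substituting into each constraint, equality holds for (1) and (3); the remaining constraints have slack.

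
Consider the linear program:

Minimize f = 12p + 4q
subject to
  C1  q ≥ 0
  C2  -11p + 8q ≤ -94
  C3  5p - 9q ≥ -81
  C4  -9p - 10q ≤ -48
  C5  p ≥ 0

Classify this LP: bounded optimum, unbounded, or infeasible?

Feasible corners and f = 12p + 4q:
  (94/11, 0) → f = 1128/11
  (1494/59, 1361/59) → f = 23372/59
The feasible region has finitely many vertices and no improving ray; the minimum is 1128/11 at (94/11, 0).

bounded optimum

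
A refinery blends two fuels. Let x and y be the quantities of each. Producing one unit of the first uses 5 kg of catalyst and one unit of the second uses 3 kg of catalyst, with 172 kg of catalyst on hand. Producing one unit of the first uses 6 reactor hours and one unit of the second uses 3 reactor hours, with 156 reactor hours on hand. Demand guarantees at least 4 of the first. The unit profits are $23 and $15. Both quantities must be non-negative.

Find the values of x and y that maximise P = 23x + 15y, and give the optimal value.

x = 4, y = 44, maximum P = 752

Corner points and P = 23x + 15y:
  (26, 0) → P = 598
  (4, 0) → P = 92
  (4, 44) → P = 752

The binding constraints are 6x + 3y = 156 and x = 4.
Solving simultaneously gives x = 4, y = 44.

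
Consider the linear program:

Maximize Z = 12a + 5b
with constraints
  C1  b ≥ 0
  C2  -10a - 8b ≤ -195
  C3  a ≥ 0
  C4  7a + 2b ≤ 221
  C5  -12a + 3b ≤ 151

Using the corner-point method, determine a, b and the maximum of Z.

a = 361/45, b = 3709/45, maximum Z = 22877/45

Corner points and Z = 12a + 5b:
  (39/2, 0) → Z = 234
  (221/7, 0) → Z = 2652/7
  (0, 195/8) → Z = 975/8
  (0, 151/3) → Z = 755/3
  (361/45, 3709/45) → Z = 22877/45

The binding constraints are 7a + 2b = 221 and -12a + 3b = 151.
Solving simultaneously gives a = 361/45, b = 3709/45.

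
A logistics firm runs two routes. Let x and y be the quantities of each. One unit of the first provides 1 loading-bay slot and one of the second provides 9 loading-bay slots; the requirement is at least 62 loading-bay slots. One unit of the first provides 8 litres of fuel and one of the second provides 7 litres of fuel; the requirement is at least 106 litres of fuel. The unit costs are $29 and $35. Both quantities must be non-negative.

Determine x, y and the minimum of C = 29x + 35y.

x = 8, y = 6, minimum C = 442

Extreme points and C = 29x + 35y:
  (0, 106/7) → C = 530
  (62, 0) → C = 1798
  (8, 6) → C = 442
The feasible region is unbounded (it extends along (0, 1), (1, 0)), but C strictly increases along every unbounded feasible direction, so there is no improving ray and the minimum is attained at a vertex.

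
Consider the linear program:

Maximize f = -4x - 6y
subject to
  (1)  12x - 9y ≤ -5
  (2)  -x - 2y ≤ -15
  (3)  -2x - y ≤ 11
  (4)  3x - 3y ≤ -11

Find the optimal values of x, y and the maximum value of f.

x = -37/3, y = 41/3, maximum f = -98/3

Vertices and f = -4x - 6y:
  (28/3, 13) → f = -346/3
  (-37/3, 41/3) → f = -98/3
  (23/9, 56/9) → f = -428/9
The feasible region is unbounded (it extends along (3, 4), (-1, 2)), but f strictly decreases along every unbounded feasible direction, so there is no improving ray and the maximum is attained at a vertex.

At the optimal vertex, -x - 2y = -15 and -2x - y = 11.
Solving simultaneously gives x = -37/3, y = 41/3.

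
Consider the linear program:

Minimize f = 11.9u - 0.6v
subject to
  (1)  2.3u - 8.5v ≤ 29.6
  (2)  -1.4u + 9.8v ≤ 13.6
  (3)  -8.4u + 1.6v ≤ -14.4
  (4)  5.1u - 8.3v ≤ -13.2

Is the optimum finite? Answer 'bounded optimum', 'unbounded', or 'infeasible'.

The boundaries 2.3u - 8.5v = 29.6 and -1.4u + 9.8v = 13.6 meet at (5071/133, 909/133), but that point violates 5.1u - 8.3v ≤ -13.2. Every candidate vertex is excluded by some other constraint, so the feasible region is empty.

infeasible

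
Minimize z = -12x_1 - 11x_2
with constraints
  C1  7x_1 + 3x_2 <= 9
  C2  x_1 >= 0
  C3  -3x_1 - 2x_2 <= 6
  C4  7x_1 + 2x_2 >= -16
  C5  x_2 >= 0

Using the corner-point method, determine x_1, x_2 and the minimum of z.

x_1 = 0, x_2 = 3, minimum z = -33

Vertices and z = -12x_1 - 11x_2:
  (0, 3) → z = -33
  (9/7, 0) → z = -108/7
  (0, 0) → z = 0

The optimum lies where 7x_1 + 3x_2 = 9 and x_1 = 0.
Solving simultaneously gives x_1 = 0, x_2 = 3.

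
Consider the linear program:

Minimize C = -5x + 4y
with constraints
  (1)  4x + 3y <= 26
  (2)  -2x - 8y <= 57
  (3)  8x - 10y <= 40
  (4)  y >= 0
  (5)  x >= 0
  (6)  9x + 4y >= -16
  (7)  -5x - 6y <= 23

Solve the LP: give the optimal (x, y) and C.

Vertices and C = -5x + 4y:
  (95/16, 3/4) → C = -427/16
  (0, 26/3) → C = 104/3
  (5, 0) → C = -25
  (0, 0) → C = 0

x = 95/16, y = 3/4, minimum C = -427/16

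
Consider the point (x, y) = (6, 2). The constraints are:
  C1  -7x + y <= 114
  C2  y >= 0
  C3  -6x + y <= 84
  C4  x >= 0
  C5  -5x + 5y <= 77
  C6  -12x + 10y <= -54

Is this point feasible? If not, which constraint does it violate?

Constraint C6: -12x + 10y = -52, which is not ≤ -54. All other constraints are satisfied.

not feasible — violates C6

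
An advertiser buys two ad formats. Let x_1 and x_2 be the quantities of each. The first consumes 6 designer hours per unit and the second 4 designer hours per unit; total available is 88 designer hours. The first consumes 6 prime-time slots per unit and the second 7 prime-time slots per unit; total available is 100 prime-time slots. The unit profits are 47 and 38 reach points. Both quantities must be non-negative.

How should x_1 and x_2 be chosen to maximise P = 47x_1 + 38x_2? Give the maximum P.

x_1 = 12, x_2 = 4, maximum P = 716

Vertices and P = 47x_1 + 38x_2:
  (0, 0) → P = 0
  (0, 100/7) → P = 3800/7
  (44/3, 0) → P = 2068/3
  (12, 4) → P = 716

At the optimal vertex, 6x_1 + 4x_2 = 88 and 6x_1 + 7x_2 = 100.
Solving simultaneously gives x_1 = 12, x_2 = 4.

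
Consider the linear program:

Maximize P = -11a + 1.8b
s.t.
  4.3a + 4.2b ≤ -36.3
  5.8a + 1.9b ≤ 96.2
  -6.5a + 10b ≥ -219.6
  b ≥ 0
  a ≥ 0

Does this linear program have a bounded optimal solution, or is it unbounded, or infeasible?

The boundaries 4.3a + 4.2b = -36.3 and -6.5a + 10b = -219.6 meet at (27966/3515, -118023/7030), but that point violates b ≥ 0. Every candidate vertex is excluded by some other constraint, so the feasible region is empty.

infeasible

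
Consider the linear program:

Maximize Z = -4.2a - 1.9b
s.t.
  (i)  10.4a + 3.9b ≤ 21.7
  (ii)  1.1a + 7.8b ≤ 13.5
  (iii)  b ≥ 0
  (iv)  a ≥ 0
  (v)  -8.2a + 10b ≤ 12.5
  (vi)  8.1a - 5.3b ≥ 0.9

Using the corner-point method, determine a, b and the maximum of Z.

a = 1/9, b = 0, maximum Z = -7/15

Vertices and Z = -4.2a - 1.9b:
  (299/197, 11653/7683) → Z = -711169/76830
  (217/104, 0) → Z = -4557/520
  (7857/6901, 10836/6901) → Z = -267939/34505
  (1/9, 0) → Z = -7/15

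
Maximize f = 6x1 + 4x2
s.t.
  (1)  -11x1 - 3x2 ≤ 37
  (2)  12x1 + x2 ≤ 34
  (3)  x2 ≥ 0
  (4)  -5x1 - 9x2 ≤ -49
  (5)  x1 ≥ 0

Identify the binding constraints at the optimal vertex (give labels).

(2) and (5)

Corner points and f = 6x1 + 4x2:
  (257/103, 418/103) → f = 3214/103
  (0, 34) → f = 136
  (0, 49/9) → f = 196/9

The maximum is at (0, 34). Substituting into each constraint, equality holds for (2) and (5); the remaining constraints have slack.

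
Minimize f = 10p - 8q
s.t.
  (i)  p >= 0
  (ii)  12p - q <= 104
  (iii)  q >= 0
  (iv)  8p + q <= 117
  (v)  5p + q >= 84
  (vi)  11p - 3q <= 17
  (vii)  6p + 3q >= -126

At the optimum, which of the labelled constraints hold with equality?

Vertices and f = 10p - 8q:
  (0, 117) → f = -936
  (0, 84) → f = -672
  (368/35, 1151/35) → f = -5528/35
  (269/26, 839/26) → f = -2011/13

The minimum is at (0, 117). Substituting into each constraint, equality holds for (i) and (iv); the remaining constraints have slack.

(i) and (iv)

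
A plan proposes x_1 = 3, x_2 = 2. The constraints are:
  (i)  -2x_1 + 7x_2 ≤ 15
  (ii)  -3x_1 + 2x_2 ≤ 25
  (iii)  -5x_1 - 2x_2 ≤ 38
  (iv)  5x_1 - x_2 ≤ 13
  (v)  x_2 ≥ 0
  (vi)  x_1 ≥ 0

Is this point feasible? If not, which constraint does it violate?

(i): 8 ≤ 15 ✓
(ii): -5 ≤ 25 ✓
(iii): -19 ≤ 38 ✓
(iv): 13 ≤ 13 ✓
(v): 2 ≥ 0 ✓
(vi): 3 ≥ 0 ✓

feasible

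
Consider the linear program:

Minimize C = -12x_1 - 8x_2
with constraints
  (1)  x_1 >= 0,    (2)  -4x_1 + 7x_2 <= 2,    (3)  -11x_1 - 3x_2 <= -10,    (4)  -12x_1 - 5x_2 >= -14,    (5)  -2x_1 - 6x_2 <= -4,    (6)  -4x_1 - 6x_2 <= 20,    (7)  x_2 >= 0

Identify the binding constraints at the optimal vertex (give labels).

Vertices and C = -12x_1 - 8x_2:
  (64/89, 62/89) → C = -1264/89
  (11/13, 10/13) → C = -212/13
  (4/5, 2/5) → C = -64/5
  (32/31, 10/31) → C = -464/31

The minimum is at (11/13, 10/13). Substituting into each constraint, equality holds for (2) and (4); the remaining constraints have slack.

(2) and (4)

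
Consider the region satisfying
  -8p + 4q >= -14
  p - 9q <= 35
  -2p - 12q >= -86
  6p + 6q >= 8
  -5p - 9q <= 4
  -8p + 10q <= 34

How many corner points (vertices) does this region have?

4

The feasible vertices (each the meet of two boundaries and inside every other half-plane) are:
  (64/13, 165/26)
  (29/18, -5/18)
  (113/29, 189/29)
  (-31/27, 67/27)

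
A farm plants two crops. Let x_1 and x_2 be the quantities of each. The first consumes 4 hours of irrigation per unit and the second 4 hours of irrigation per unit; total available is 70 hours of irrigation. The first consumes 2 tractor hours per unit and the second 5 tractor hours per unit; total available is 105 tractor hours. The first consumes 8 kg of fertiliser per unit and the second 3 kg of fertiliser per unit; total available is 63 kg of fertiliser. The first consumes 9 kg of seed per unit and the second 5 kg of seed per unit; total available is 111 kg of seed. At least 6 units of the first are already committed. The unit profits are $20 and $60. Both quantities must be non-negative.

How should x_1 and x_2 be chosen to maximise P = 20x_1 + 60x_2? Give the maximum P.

x_1 = 6, x_2 = 5, maximum P = 420

Corner points and P = 20x_1 + 60x_2:
  (63/8, 0) → P = 315/2
  (6, 0) → P = 120
  (6, 5) → P = 420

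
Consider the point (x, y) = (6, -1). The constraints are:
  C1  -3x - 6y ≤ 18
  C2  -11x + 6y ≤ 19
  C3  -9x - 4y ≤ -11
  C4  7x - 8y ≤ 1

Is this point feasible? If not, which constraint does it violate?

not feasible — violates C4

Constraint C4: 7x - 8y = 50, which is not ≤ 1. All other constraints are satisfied.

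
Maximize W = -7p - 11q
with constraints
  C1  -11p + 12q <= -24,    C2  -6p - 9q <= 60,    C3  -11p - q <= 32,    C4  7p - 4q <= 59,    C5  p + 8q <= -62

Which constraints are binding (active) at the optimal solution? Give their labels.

Vertices and W = -7p - 11q:
  (97/29, -258/29) → W = 2159/29
  (2, -8) → W = 74
  (56/15, -493/60) → W = 257/4

The maximum is at (97/29, -258/29). Substituting into each constraint, equality holds for C2 and C4; the remaining constraints have slack.

C2 and C4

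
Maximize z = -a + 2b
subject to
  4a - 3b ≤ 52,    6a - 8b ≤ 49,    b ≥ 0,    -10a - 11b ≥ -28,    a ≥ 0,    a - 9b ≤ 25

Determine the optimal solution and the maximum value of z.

The binding constraints are -10a - 11b = -28 and a = 0.
Solving simultaneously gives a = 0, b = 28/11.

a = 0, b = 28/11, maximum z = 56/11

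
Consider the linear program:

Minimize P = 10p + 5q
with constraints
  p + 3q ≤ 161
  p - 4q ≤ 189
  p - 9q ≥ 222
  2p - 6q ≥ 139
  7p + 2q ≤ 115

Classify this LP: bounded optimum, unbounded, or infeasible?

bounded optimum

Feasible corners and P = 10p + 5q:
  (-289, -239/2) → P = -6975/2
  (419/15, -604/15) → P = 78
  (-27/4, -305/12) → P = -2335/12
  (1479/65, -1439/65) → P = 1519/13
The feasible region has finitely many vertices and no improving ray; the minimum is -6975/2 at (-289, -239/2).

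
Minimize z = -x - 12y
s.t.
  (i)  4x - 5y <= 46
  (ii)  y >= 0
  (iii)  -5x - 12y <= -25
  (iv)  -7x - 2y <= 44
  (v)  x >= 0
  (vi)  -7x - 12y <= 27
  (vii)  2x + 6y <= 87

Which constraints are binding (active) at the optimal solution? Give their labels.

(v) and (vii)

Extreme points and z = -x - 12y:
  (23/2, 0) → z = -23/2
  (711/34, 128/17) → z = -3783/34
  (5, 0) → z = -5
  (0, 25/12) → z = -25
  (0, 29/2) → z = -174

The minimum is at (0, 29/2). Substituting into each constraint, equality holds for (v) and (vii); the remaining constraints have slack.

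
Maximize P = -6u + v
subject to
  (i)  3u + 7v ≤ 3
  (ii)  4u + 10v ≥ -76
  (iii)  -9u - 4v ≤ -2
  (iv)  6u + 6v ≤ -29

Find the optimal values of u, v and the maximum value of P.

u = 64/15, v = -91/10, maximum P = -347/10

Extreme points and P = -6u + v:
  (162/37, -346/37) → P = -1318/37
  (83/18, -85/9) → P = -334/9
  (64/15, -91/10) → P = -347/10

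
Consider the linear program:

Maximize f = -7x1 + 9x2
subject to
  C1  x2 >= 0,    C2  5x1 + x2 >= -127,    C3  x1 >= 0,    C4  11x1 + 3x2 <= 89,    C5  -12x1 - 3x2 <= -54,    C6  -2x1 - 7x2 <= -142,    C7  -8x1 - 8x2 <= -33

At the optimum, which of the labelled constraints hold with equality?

C3 and C4

Feasible corners and f = -7x1 + 9x2:
  (0, 89/3) → f = 267
  (0, 142/7) → f = 1278/7
  (197/71, 1384/71) → f = 11077/71

The maximum is at (0, 89/3). Substituting into each constraint, equality holds for C3 and C4; the remaining constraints have slack.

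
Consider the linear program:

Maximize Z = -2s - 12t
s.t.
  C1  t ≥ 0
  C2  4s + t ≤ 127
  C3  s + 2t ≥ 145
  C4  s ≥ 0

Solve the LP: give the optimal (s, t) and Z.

The binding constraints are 4s + t = 127 and s + 2t = 145.
Solving simultaneously gives s = 109/7, t = 453/7.

s = 109/7, t = 453/7, maximum Z = -5654/7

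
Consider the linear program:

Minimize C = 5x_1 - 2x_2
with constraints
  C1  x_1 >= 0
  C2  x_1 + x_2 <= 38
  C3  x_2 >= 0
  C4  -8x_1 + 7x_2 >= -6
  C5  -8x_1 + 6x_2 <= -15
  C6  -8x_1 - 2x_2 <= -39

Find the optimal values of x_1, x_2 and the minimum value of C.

Corner points and C = 5x_1 - 2x_2:
  (272/15, 298/15) → C = 764/15
  (243/14, 289/14) → C = 91/2
  (69/8, 9) → C = 201/8

x_1 = 69/8, x_2 = 9, minimum C = 201/8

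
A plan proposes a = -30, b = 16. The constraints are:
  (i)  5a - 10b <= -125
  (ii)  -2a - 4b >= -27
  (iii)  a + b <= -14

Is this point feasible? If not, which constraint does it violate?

feasible

(i): -310 ≤ -125 ✓
(ii): -4 ≥ -27 ✓
(iii): -14 ≤ -14 ✓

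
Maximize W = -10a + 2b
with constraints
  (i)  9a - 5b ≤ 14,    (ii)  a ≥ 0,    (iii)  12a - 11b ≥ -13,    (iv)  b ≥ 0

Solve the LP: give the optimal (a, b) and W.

Vertices and W = -10a + 2b:
  (73/13, 95/13) → W = -540/13
  (14/9, 0) → W = -140/9
  (0, 13/11) → W = 26/11
  (0, 0) → W = 0

At the optimal vertex, a = 0 and 12a - 11b = -13.
Solving simultaneously gives a = 0, b = 13/11.

a = 0, b = 13/11, maximum W = 26/11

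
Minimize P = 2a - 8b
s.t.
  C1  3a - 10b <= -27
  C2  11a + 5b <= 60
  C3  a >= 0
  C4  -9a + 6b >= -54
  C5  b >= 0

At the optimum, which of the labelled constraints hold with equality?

Extreme points and P = 2a - 8b:
  (93/25, 477/125) → P = -2886/125
  (0, 27/10) → P = -108/5
  (0, 12) → P = -96

The minimum is at (0, 12). Substituting into each constraint, equality holds for C2 and C3; the remaining constraints have slack.

C2 and C3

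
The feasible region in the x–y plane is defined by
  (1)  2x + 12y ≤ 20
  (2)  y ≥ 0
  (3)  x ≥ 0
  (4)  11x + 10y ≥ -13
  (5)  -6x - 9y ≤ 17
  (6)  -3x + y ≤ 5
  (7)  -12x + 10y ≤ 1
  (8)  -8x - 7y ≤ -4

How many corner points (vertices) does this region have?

Of the 28 pairwise boundary intersections, those satisfying every inequality are:
  (10, 0)
  (47/41, 121/82)
  (1/2, 0)
  (33/164, 14/41)

4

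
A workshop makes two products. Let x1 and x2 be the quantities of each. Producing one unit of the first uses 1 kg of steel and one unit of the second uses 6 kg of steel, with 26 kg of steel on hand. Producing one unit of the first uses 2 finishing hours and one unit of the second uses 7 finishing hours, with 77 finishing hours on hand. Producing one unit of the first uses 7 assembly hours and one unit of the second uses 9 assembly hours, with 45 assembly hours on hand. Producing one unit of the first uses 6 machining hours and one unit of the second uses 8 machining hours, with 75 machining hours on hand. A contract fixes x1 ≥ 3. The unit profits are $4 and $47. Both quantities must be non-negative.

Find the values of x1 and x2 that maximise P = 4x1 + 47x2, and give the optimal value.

x1 = 3, x2 = 8/3, maximum P = 412/3

Corner points and P = 4x1 + 47x2:
  (45/7, 0) → P = 180/7
  (3, 0) → P = 12
  (3, 8/3) → P = 412/3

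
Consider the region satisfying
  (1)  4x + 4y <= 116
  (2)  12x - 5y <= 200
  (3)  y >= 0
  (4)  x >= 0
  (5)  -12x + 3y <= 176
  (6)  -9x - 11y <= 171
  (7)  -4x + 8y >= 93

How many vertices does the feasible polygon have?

3

Pairwise boundary intersections that survive every other constraint:
  (0, 29)
  (139/12, 209/12)
  (0, 93/8)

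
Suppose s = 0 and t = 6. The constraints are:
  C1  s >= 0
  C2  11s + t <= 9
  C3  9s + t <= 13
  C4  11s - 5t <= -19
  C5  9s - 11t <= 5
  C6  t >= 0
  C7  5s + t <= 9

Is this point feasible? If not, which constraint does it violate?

feasible

C1: 0 ≥ 0 ✓
C2: 6 ≤ 9 ✓
C3: 6 ≤ 13 ✓
C4: -30 ≤ -19 ✓
C5: -66 ≤ 5 ✓
C6: 6 ≥ 0 ✓
C7: 6 ≤ 9 ✓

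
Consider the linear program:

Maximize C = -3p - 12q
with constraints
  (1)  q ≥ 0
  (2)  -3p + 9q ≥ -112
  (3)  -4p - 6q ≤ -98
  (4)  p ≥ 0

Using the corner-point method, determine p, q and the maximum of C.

p = 49/2, q = 0, maximum C = -147/2

Vertices and C = -3p - 12q:
  (112/3, 0) → C = -112
  (49/2, 0) → C = -147/2
  (0, 49/3) → C = -196
The feasible region is unbounded (it extends along (0, 1), (3, 1)), but C strictly decreases along every unbounded feasible direction, so there is no improving ray and the maximum is attained at a vertex.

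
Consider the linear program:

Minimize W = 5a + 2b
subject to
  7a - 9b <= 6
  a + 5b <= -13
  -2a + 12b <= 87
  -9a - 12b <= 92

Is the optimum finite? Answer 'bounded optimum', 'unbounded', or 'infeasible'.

bounded optimum

Extreme points and W = 5a + 2b:
  (-87/44, -97/44) → W = -629/44
  (-252/55, -698/165) → W = -5176/165
  (-304/33, -25/33) → W = -1570/33
The feasible region has finitely many vertices and no improving ray; the minimum is -1570/33 at (-304/33, -25/33).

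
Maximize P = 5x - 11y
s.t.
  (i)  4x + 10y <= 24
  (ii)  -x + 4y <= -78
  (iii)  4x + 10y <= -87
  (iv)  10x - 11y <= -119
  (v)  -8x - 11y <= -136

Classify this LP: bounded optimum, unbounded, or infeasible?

The boundaries -x + 4y = -78 and 10x - 11y = -119 meet at (-46, -31), but that point violates -8x - 11y ≤ -136. Every candidate vertex is excluded by some other constraint, so the feasible region is empty.

infeasible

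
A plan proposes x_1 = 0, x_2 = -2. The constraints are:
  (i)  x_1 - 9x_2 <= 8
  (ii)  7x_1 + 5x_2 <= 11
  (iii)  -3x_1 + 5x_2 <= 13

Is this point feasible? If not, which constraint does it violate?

Constraint (i): x_1 - 9x_2 = 18, which is not ≤ 8. All other constraints are satisfied.

not feasible — violates (i)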